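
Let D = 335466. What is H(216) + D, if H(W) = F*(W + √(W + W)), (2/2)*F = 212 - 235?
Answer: 330498 - 276*√3 ≈ 3.3002e+5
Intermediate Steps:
F = -23 (F = 212 - 235 = -23)
H(W) = -23*W - 23*√2*√W (H(W) = -23*(W + √(W + W)) = -23*(W + √(2*W)) = -23*(W + √2*√W) = -23*W - 23*√2*√W)
H(216) + D = (-23*216 - 23*√2*√216) + 335466 = (-4968 - 23*√2*6*√6) + 335466 = (-4968 - 276*√3) + 335466 = 330498 - 276*√3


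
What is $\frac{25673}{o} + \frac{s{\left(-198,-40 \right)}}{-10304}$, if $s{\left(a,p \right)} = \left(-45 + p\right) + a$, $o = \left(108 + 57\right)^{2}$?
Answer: $\frac{272239267}{280526400} \approx 0.97046$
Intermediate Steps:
$o = 27225$ ($o = 165^{2} = 27225$)
$s{\left(a,p \right)} = -45 + a + p$
$\frac{25673}{o} + \frac{s{\left(-198,-40 \right)}}{-10304} = \frac{25673}{27225} + \frac{-45 - 198 - 40}{-10304} = 25673 \cdot \frac{1}{27225} - - \frac{283}{10304} = \frac{25673}{27225} + \frac{283}{10304} = \frac{272239267}{280526400}$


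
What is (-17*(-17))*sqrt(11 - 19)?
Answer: 578*I*sqrt(2) ≈ 817.42*I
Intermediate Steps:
(-17*(-17))*sqrt(11 - 19) = 289*sqrt(-8) = 289*(2*I*sqrt(2)) = 578*I*sqrt(2)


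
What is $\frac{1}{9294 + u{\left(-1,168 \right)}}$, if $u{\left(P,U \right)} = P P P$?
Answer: $\frac{1}{9293} \approx 0.00010761$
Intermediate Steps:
$u{\left(P,U \right)} = P^{3}$ ($u{\left(P,U \right)} = P^{2} P = P^{3}$)
$\frac{1}{9294 + u{\left(-1,168 \right)}} = \frac{1}{9294 + \left(-1\right)^{3}} = \frac{1}{9294 - 1} = \frac{1}{9293}$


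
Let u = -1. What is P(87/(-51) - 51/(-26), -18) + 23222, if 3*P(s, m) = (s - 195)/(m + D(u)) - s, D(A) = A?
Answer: 292569499/12597 ≈ 23225.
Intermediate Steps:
P(s, m) = -s/3 + (-195 + s)/(3*(-1 + m)) (P(s, m) = ((s - 195)/(m - 1) - s)/3 = ((-195 + s)/(-1 + m) - s)/3 = (-s + (-195 + s)/(-1 + m))/3 = -s/3 + (-195 + s)/(3*(-1 + m)))
P(87/(-51) - 51/(-26), -18) + 23222 = (-195 + 2*(87/(-51) - 51/(-26)) - 1*(-18)*(87/(-51) - 51/(-26)))/(3*(-1 - 18)) + 23222 = (1/3)*(-195 + 2*(87*(-1/51) - 51*(-1/26)) - 1*(-18)*(87*(-1/51) - 51*(-1/26)))/(-19) + 23222 = (1/3)*(-1/19)*(-195 + 2*(-29/17 + 51/26) - 1*(-18)*(-29/17 + 51/26)) + 23222 = (1/3)*(-1/19)*(-195 + 2*(113/442) - 1*(-18)*113/442) + 23222 = (1/3)*(-1/19)*(-195 + 113/221 + 1017/221) + 23222 = (1/3)*(-1/19)*(-41965/221) + 23222 = 41965/12597 + 23222 = 292569499/12597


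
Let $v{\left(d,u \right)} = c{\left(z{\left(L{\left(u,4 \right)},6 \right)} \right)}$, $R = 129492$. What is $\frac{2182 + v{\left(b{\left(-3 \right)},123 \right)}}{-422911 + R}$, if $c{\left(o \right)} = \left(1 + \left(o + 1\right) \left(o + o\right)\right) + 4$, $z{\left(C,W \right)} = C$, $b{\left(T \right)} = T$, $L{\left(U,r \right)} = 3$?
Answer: $- \frac{2211}{293419} \approx -0.0075353$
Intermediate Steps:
$c{\left(o \right)} = 5 + 2 o \left(1 + o\right)$ ($c{\left(o \right)} = \left(1 + \left(1 + o\right) 2 o\right) + 4 = \left(1 + 2 o \left(1 + o\right)\right) + 4 = 5 + 2 o \left(1 + o\right)$)
$v{\left(d,u \right)} = 29$ ($v{\left(d,u \right)} = 5 + 2 \cdot 3 + 2 \cdot 3^{2} = 5 + 6 + 2 \cdot 9 = 5 + 6 + 18 = 29$)
$\frac{2182 + v{\left(b{\left(-3 \right)},123 \right)}}{-422911 + R} = \frac{2182 + 29}{-422911 + 129492} = \frac{2211}{-293419} = 2211 \left(- \frac{1}{293419}\right) = - \frac{2211}{293419}$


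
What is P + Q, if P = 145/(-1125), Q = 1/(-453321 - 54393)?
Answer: -4907977/38078550 ≈ -0.12889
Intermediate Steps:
Q = -1/507714 (Q = 1/(-507714) = -1/507714 ≈ -1.9696e-6)
P = -29/225 (P = 145*(-1/1125) = -29/225 ≈ -0.12889)
P + Q = -29/225 - 1/507714 = -4907977/38078550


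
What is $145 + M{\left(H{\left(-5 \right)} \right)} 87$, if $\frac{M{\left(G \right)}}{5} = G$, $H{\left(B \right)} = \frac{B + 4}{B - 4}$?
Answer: $\frac{580}{3} \approx 193.33$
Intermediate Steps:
$H{\left(B \right)} = \frac{4 + B}{-4 + B}$
$M{\left(G \right)} = 5 G$
$145 + M{\left(H{\left(-5 \right)} \right)} 87 = 145 + 5 \frac{4 - 5}{-4 - 5} \cdot 87 = 145 + 5 \frac{1}{-9} \left(-1\right) 87 = 145 + 5 \left(\left(- \frac{1}{9}\right) \left(-1\right)\right) 87 = 145 + 5 \cdot \frac{1}{9} \cdot 87 = 145 + \frac{5}{9} \cdot 87 = 145 + \frac{145}{3} = \frac{580}{3}$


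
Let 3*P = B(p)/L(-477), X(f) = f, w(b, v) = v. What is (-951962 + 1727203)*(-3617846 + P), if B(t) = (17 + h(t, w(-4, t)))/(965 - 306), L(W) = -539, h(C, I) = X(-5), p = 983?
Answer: -996233150780359050/355201 ≈ -2.8047e+12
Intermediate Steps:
h(C, I) = -5
B(t) = 12/659 (B(t) = (17 - 5)/(965 - 306) = 12/659)
P = -4/355201 (P = ((12/659)/(-539))/3 = ((12/659)*(-1/539))/3 = (⅓)*(-12/355201) = -4/355201 ≈ -1.1261e-5)
(-951962 + 1727203)*(-3617846 + P) = (-951962 + 1727203)*(-3617846 - 4/355201) = 775241*(-1285062517050/355201) = -996233150780359050/355201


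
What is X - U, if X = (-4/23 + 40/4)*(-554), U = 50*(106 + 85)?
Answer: -344854/23 ≈ -14994.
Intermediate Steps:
U = 9550 (U = 50*191 = 9550)
X = -125204/23 (X = (-4*1/23 + 40*(¼))*(-554) = (-4/23 + 10)*(-554) = (226/23)*(-554) = -125204/23 ≈ -5443.6)
X - U = -125204/23 - 1*9550 = -125204/23 - 9550 = -344854/23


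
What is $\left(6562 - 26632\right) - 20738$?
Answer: $-40808$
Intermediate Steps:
$\left(6562 - 26632\right) - 20738 = -20070 - 20738 = -40808$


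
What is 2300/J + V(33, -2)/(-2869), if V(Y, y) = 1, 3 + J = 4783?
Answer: 329696/685691 ≈ 0.48082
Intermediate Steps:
J = 4780 (J = -3 + 4783 = 4780)
2300/J + V(33, -2)/(-2869) = 2300/4780 + 1/(-2869) = 2300*(1/4780) + 1*(-1/2869) = 115/239 - 1/2869 = 329696/685691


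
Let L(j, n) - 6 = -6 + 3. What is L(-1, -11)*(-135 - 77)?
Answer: -636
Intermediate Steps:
L(j, n) = 3 (L(j, n) = 6 + (-6 + 3) = 6 - 3 = 3)
L(-1, -11)*(-135 - 77) = 3*(-135 - 77) = 3*(-212) = -636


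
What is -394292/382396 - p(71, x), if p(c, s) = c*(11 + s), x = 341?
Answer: -2389308781/95599 ≈ -24993.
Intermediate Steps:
-394292/382396 - p(71, x) = -394292/382396 - 71*(11 + 341) = -394292*1/382396 - 71*352 = -98573/95599 - 1*24992 = -98573/95599 - 24992 = -2389308781/95599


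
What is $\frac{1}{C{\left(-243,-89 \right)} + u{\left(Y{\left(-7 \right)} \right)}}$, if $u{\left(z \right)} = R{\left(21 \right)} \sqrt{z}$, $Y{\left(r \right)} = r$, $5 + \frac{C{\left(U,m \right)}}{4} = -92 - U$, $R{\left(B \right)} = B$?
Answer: $\frac{584}{344143} - \frac{21 i \sqrt{7}}{344143} \approx 0.001697 - 0.00016145 i$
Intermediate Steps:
$C{\left(U,m \right)} = -388 - 4 U$ ($C{\left(U,m \right)} = -20 + 4 \left(-92 - U\right) = -20 - \left(368 + 4 U\right) = -388 - 4 U$)
$u{\left(z \right)} = 21 \sqrt{z}$
$\frac{1}{C{\left(-243,-89 \right)} + u{\left(Y{\left(-7 \right)} \right)}} = \frac{1}{\left(-388 - -972\right) + 21 \sqrt{-7}} = \frac{1}{\left(-388 + 972\right) + 21 i \sqrt{7}} = \frac{1}{584 + 21 i \sqrt{7}}$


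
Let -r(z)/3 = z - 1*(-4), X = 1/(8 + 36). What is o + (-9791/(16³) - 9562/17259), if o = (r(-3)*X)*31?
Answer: -357567829/70692864 ≈ -5.0580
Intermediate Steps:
X = 1/44 ≈ 0.022727
r(z) = -12 - 3*z (r(z) = -3*(z - 1*(-4)) = -3*(z + 4) = -3*(4 + z) = -12 - 3*z)
o = -93/44 (o = ((-12 - 3*(-3))*(1/44))*31 = ((-12 + 9)*(1/44))*31 = -3*1/44*31 = -3/44*31 = -93/44 ≈ -2.1136)
o + (-9791/(16³) - 9562/17259) = -93/44 + (-9791/(16³) - 9562/17259) = -93/44 + (-9791/4096 - 9562*1/17259) = -93/44 + (-9791*1/4096 - 9562/17259) = -93/44 + (-9791/4096 - 9562/17259) = -93/44 - 208148821/70692864 = -357567829/70692864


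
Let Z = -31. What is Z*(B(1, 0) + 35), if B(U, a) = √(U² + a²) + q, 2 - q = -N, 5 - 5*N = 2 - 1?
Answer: -6014/5 ≈ -1202.8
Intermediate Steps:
N = ⅘ (N = 1 - (2 - 1)/5 = 1 - ⅕*1 = 1 - ⅕ = ⅘ ≈ 0.80000)
q = 14/5 (q = 2 - (-1)*4/5 = 2 - 1*(-⅘) = 2 + ⅘ = 14/5 ≈ 2.8000)
B(U, a) = 14/5 + √(U² + a²) (B(U, a) = √(U² + a²) + 14/5 = 14/5 + √(U² + a²))
Z*(B(1, 0) + 35) = -31*((14/5 + √(1² + 0²)) + 35) = -31*((14/5 + √(1 + 0)) + 35) = -31*((14/5 + √1) + 35) = -31*((14/5 + 1) + 35) = -31*(19/5 + 35) = -31*194/5 = -6014/5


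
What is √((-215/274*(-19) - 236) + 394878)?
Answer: 7*√604678818/274 ≈ 628.22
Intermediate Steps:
√((-215/274*(-19) - 236) + 394878) = √((4085/274 - 236) + 394878) = √(-60579/274 + 394878) = √(108135993/274) = 7*√604678818/274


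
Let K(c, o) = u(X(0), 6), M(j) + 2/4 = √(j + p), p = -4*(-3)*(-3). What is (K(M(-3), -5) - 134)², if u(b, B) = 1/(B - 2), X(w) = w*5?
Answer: 286225/16 ≈ 17889.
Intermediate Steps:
X(w) = 5*w
p = -36 (p = 12*(-3) = -36)
u(b, B) = 1/(-2 + B)
M(j) = -½ + √(-36 + j) (M(j) = -½ + √(j - 36) = -½ + √(-36 + j))
K(c, o) = ¼ (K(c, o) = 1/(-2 + 6) = 1/4 = ¼)
(K(M(-3), -5) - 134)² = (¼ - 134)² = (-535/4)² = 286225/16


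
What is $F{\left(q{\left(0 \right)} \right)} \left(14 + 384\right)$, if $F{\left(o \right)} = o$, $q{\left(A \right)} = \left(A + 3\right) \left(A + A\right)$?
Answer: $0$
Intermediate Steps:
$q{\left(A \right)} = 2 A \left(3 + A\right)$ ($q{\left(A \right)} = \left(3 + A\right) 2 A = 2 A \left(3 + A\right)$)
$F{\left(q{\left(0 \right)} \right)} \left(14 + 384\right) = 2 \cdot 0 \left(3 + 0\right) \left(14 + 384\right) = 2 \cdot 0 \cdot 3 \cdot 398 = 0 \cdot 398 = 0$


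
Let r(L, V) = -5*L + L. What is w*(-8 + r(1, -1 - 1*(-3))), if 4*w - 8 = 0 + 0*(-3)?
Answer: -24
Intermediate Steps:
r(L, V) = -4*L
w = 2 (w = 2 + (0 + 0*(-3))/4 = 2 + (0 + 0)/4 = 2 + (¼)*0 = 2 + 0 = 2)
w*(-8 + r(1, -1 - 1*(-3))) = 2*(-8 - 4*1) = 2*(-8 - 4) = 2*(-12) = -24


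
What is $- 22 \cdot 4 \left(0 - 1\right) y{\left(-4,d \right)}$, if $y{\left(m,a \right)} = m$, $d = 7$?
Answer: $-352$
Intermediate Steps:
$- 22 \cdot 4 \left(0 - 1\right) y{\left(-4,d \right)} = - 22 \cdot 4 \left(0 - 1\right) \left(-4\right) = - 22 \cdot 4 \left(-1\right) \left(-4\right) = \left(-22\right) \left(-4\right) \left(-4\right) = 88 \left(-4\right) = -352$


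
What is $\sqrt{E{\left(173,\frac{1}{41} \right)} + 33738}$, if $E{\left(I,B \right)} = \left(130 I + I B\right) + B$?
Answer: $\frac{\sqrt{94526402}}{41} \approx 237.13$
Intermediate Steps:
$E{\left(I,B \right)} = B + 130 I + B I$ ($E{\left(I,B \right)} = \left(130 I + B I\right) + B = B + 130 I + B I$)
$\sqrt{E{\left(173,\frac{1}{41} \right)} + 33738} = \sqrt{\left(\frac{1}{41} + 130 \cdot 173 + \frac{1}{41} \cdot 173\right) + 33738} = \sqrt{\left(\frac{1}{41} + 22490 + \frac{1}{41} \cdot 173\right) + 33738} = \sqrt{\left(\frac{1}{41} + 22490 + \frac{173}{41}\right) + 33738} = \sqrt{\frac{922264}{41} + 33738} = \sqrt{\frac{2305522}{41}} = \frac{\sqrt{94526402}}{41}$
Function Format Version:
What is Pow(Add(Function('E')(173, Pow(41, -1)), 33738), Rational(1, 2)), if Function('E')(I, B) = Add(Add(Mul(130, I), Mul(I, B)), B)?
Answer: Mul(Rational(1, 41), Pow(94526402, Rational(1, 2))) ≈ 237.13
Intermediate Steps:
Function('E')(I, B) = Add(B, Mul(130, I), Mul(B, I)) (Function('E')(I, B) = Add(Add(Mul(130, I), Mul(B, I)), B) = Add(B, Mul(130, I), Mul(B, I)))
Pow(Add(Function('E')(173, Pow(41, -1)), 33738), Rational(1, 2)) = Pow(Add(Add(Pow(41, -1), Mul(130, 173), Mul(Pow(41, -1), 173)), 33738), Rational(1, 2)) = Pow(Add(Add(Rational(1, 41), 22490, Mul(Rational(1, 41), 173)), 33738), Rational(1, 2)) = Pow(Add(Add(Rational(1, 41), 22490, Rational(173, 41)), 33738), Rational(1, 2)) = Pow(Add(Rational(922264, 41), 33738), Rational(1, 2)) = Pow(Rational(2305522, 41), Rational(1, 2)) = Mul(Rational(1, 41), Pow(94526402, Rational(1, 2)))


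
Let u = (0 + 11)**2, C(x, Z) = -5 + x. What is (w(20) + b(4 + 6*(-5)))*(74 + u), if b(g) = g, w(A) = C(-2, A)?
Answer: -6435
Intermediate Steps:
w(A) = -7 (w(A) = -5 - 2 = -7)
u = 121 (u = 11**2 = 121)
(w(20) + b(4 + 6*(-5)))*(74 + u) = (-7 + (4 + 6*(-5)))*(74 + 121) = (-7 + (4 - 30))*195 = (-7 - 26)*195 = -33*195 = -6435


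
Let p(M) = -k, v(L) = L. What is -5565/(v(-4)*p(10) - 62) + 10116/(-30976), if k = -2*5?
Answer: 7139567/131648 ≈ 54.232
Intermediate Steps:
k = -10
p(M) = 10 (p(M) = -1*(-10) = 10)
-5565/(v(-4)*p(10) - 62) + 10116/(-30976) = -5565/(-4*10 - 62) + 10116/(-30976) = -5565/(-40 - 62) + 10116*(-1/30976) = -5565/(-102) - 2529/7744 = -5565*(-1/102) - 2529/7744 = 1855/34 - 2529/7744 = 7139567/131648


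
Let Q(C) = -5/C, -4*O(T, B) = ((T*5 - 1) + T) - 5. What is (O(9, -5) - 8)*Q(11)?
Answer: 100/11 ≈ 9.0909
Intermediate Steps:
O(T, B) = 3/2 - 3*T/2 (O(T, B) = -(((T*5 - 1) + T) - 5)/4 = -(((5*T - 1) + T) - 5)/4 = -(((-1 + 5*T) + T) - 5)/4 = -((-1 + 6*T) - 5)/4 = -(-6 + 6*T)/4 = 3/2 - 3*T/2)
(O(9, -5) - 8)*Q(11) = ((3/2 - 3/2*9) - 8)*(-5/11) = ((3/2 - 27/2) - 8)*(-5*1/11) = (-12 - 8)*(-5/11) = -20*(-5/11) = 100/11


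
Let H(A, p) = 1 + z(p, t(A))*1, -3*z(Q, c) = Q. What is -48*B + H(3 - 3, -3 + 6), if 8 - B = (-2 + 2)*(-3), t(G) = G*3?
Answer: -384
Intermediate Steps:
t(G) = 3*G
z(Q, c) = -Q/3
B = 8 (B = 8 - (-2 + 2)*(-3) = 8 - 0*(-3) = 8 - 1*0 = 8 + 0 = 8)
H(A, p) = 1 - p/3 (H(A, p) = 1 - p/3*1 = 1 - p/3)
-48*B + H(3 - 3, -3 + 6) = -48*8 + (1 - (-3 + 6)/3) = -384 + (1 - ⅓*3) = -384 + (1 - 1) = -384 + 0 = -384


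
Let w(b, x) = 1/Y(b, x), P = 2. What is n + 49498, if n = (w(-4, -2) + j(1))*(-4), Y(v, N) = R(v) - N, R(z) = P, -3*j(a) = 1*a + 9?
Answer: 148531/3 ≈ 49510.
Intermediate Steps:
j(a) = -3 - a/3 (j(a) = -(1*a + 9)/3 = -(a + 9)/3 = -(9 + a)/3 = -3 - a/3)
R(z) = 2
Y(v, N) = 2 - N
w(b, x) = 1/(2 - x)
n = 37/3 (n = (-1/(-2 - 2) + (-3 - 1/3*1))*(-4) = (-1/(-4) + (-3 - 1/3))*(-4) = (-1*(-1/4) - 10/3)*(-4) = (1/4 - 10/3)*(-4) = -37/12*(-4) = 37/3 ≈ 12.333)
n + 49498 = 37/3 + 49498 = 148531/3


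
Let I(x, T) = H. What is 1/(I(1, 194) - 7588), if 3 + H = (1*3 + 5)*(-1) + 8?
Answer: -1/7591 ≈ -0.00013173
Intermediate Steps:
H = -3 (H = -3 + ((1*3 + 5)*(-1) + 8) = -3 + ((3 + 5)*(-1) + 8) = -3 + (8*(-1) + 8) = -3 + (-8 + 8) = -3 + 0 = -3)
I(x, T) = -3
1/(I(1, 194) - 7588) = 1/(-3 - 7588) = 1/(-7591) = -1/7591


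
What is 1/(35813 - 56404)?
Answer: -1/20591 ≈ -4.8565e-5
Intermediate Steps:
1/(35813 - 56404) = 1/(-20591) = -1/20591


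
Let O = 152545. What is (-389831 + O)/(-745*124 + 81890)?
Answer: 118643/5245 ≈ 22.620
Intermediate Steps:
(-389831 + O)/(-745*124 + 81890) = (-389831 + 152545)/(-745*124 + 81890) = -237286/(-92380 + 81890) = -237286/(-10490) = -237286*(-1/10490) = 118643/5245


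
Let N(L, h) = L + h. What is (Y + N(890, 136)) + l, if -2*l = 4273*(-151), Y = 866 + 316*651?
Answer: 1060439/2 ≈ 5.3022e+5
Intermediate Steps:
Y = 206582 (Y = 866 + 205716 = 206582)
l = 645223/2 (l = -4273*(-151)/2 = -1/2*(-645223) = 645223/2 ≈ 3.2261e+5)
(Y + N(890, 136)) + l = (206582 + (890 + 136)) + 645223/2 = (206582 + 1026) + 645223/2 = 207608 + 645223/2 = 1060439/2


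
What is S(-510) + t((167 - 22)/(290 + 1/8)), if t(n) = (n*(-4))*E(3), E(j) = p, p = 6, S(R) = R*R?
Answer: 603664260/2321 ≈ 2.6009e+5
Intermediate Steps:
S(R) = R**2
E(j) = 6
t(n) = -24*n (t(n) = (n*(-4))*6 = -4*n*6 = -24*n)
S(-510) + t((167 - 22)/(290 + 1/8)) = (-510)**2 - 24*(167 - 22)/(290 + 1/8) = 260100 - 3480/(290 + 1/8) = 260100 - 3480/2321/8 = 260100 - 3480*8/2321 = 260100 - 24*1160/2321 = 260100 - 27840/2321 = 603664260/2321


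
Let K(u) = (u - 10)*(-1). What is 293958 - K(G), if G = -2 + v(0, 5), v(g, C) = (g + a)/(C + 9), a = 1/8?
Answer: 32921953/112 ≈ 2.9395e+5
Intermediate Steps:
a = ⅛ ≈ 0.12500
v(g, C) = (⅛ + g)/(9 + C) (v(g, C) = (g + ⅛)/(C + 9) = (⅛ + g)/(9 + C))
G = -223/112 (G = -2 + (⅛ + 0)/(9 + 5) = -2 + (⅛)/14 = -2 + (1/14)*(⅛) = -2 + 1/112 = -223/112 ≈ -1.9911)
K(u) = 10 - u (K(u) = (-10 + u)*(-1) = 10 - u)
293958 - K(G) = 293958 - (10 - 1*(-223/112)) = 293958 - (10 + 223/112) = 293958 - 1*1343/112 = 293958 - 1343/112 = 32921953/112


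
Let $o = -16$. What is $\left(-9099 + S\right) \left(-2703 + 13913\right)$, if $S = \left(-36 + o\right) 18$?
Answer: $-112492350$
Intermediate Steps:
$S = -936$ ($S = \left(-36 - 16\right) 18 = \left(-52\right) 18 = -936$)
$\left(-9099 + S\right) \left(-2703 + 13913\right) = \left(-9099 - 936\right) \left(-2703 + 13913\right) = \left(-10035\right) 11210 = -112492350$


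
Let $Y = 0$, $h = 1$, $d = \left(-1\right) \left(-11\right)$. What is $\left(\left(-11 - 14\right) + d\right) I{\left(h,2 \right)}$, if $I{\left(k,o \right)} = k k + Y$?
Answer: $-14$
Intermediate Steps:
$d = 11$
$I{\left(k,o \right)} = k^{2}$ ($I{\left(k,o \right)} = k k + 0 = k^{2} + 0 = k^{2}$)
$\left(\left(-11 - 14\right) + d\right) I{\left(h,2 \right)} = \left(\left(-11 - 14\right) + 11\right) 1^{2} = \left(-25 + 11\right) 1 = \left(-14\right) 1 = -14$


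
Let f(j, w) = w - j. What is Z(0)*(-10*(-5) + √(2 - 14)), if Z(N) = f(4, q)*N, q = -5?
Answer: 0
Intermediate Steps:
Z(N) = -9*N (Z(N) = (-5 - 1*4)*N = (-5 - 4)*N = -9*N)
Z(0)*(-10*(-5) + √(2 - 14)) = (-9*0)*(-10*(-5) + √(2 - 14)) = 0*(50 + √(-12)) = 0*(50 + 2*I*√3) = 0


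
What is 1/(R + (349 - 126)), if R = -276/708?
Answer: 59/13134 ≈ 0.0044922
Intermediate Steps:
R = -23/59 (R = -276*1/708 = -23/59 ≈ -0.38983)
1/(R + (349 - 126)) = 1/(-23/59 + (349 - 126)) = 1/(-23/59 + 223) = 1/(13134/59) = 59/13134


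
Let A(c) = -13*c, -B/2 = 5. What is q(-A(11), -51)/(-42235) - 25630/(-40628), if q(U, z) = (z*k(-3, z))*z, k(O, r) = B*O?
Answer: -208771979/171592358 ≈ -1.2167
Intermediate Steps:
B = -10 (B = -2*5 = -10)
k(O, r) = -10*O
q(U, z) = 30*z² (q(U, z) = (z*(-10*(-3)))*z = (z*30)*z = (30*z)*z = 30*z²)
q(-A(11), -51)/(-42235) - 25630/(-40628) = (30*(-51)²)/(-42235) - 25630/(-40628) = (30*2601)*(-1/42235) - 25630*(-1/40628) = 78030*(-1/42235) + 12815/20314 = -15606/8447 + 12815/20314 = -208771979/171592358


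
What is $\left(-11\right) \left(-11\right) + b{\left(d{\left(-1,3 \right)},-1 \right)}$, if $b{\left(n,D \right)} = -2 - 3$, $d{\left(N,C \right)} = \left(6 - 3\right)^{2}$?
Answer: $116$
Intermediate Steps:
$d{\left(N,C \right)} = 9$ ($d{\left(N,C \right)} = 3^{2} = 9$)
$b{\left(n,D \right)} = -5$ ($b{\left(n,D \right)} = -2 - 3 = -5$)
$\left(-11\right) \left(-11\right) + b{\left(d{\left(-1,3 \right)},-1 \right)} = \left(-11\right) \left(-11\right) - 5 = 121 - 5 = 116$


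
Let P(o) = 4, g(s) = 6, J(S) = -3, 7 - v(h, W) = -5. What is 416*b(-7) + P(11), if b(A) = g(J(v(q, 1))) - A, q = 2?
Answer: 5412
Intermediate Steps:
v(h, W) = 12 (v(h, W) = 7 - 1*(-5) = 7 + 5 = 12)
b(A) = 6 - A
416*b(-7) + P(11) = 416*(6 - 1*(-7)) + 4 = 416*(6 + 7) + 4 = 416*13 + 4 = 5408 + 4 = 5412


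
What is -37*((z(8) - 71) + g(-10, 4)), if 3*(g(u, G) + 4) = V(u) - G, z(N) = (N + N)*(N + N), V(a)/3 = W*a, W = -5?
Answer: -25493/3 ≈ -8497.7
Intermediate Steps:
V(a) = -15*a (V(a) = 3*(-5*a) = -15*a)
z(N) = 4*N**2 (z(N) = (2*N)*(2*N) = 4*N**2)
g(u, G) = -4 - 5*u - G/3 (g(u, G) = -4 + (-15*u - G)/3 = -4 + (-G - 15*u)/3 = -4 + (-5*u - G/3) = -4 - 5*u - G/3)
-37*((z(8) - 71) + g(-10, 4)) = -37*((4*8**2 - 71) + (-4 - 5*(-10) - 1/3*4)) = -37*((4*64 - 71) + (-4 + 50 - 4/3)) = -37*((256 - 71) + 134/3) = -37*(185 + 134/3) = -37*689/3 = -25493/3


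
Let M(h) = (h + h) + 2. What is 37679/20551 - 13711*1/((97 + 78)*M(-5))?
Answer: 334525361/28771400 ≈ 11.627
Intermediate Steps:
M(h) = 2 + 2*h (M(h) = 2*h + 2 = 2 + 2*h)
37679/20551 - 13711*1/((97 + 78)*M(-5)) = 37679/20551 - 13711*1/((2 + 2*(-5))*(97 + 78)) = 37679*(1/20551) - 13711*1/(175*(2 - 10)) = 37679/20551 - 13711/(175*(-8)) = 37679/20551 - 13711/(-1400) = 37679/20551 - 13711*(-1/1400) = 37679/20551 + 13711/1400 = 334525361/28771400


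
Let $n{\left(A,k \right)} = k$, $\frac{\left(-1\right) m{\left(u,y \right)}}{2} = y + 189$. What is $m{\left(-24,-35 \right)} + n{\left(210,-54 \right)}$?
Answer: $-362$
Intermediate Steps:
$m{\left(u,y \right)} = -378 - 2 y$ ($m{\left(u,y \right)} = - 2 \left(y + 189\right) = - 2 \left(189 + y\right) = -378 - 2 y$)
$m{\left(-24,-35 \right)} + n{\left(210,-54 \right)} = \left(-378 - -70\right) - 54 = \left(-378 + 70\right) - 54 = -308 - 54 = -362$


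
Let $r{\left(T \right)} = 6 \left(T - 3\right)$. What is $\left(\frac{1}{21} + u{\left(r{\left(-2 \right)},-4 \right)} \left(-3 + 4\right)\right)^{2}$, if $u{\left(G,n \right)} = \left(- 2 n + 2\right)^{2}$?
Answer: $\frac{4414201}{441} \approx 10010.0$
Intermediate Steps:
$r{\left(T \right)} = -18 + 6 T$ ($r{\left(T \right)} = 6 \left(-3 + T\right) = -18 + 6 T$)
$u{\left(G,n \right)} = \left(2 - 2 n\right)^{2}$
$\left(\frac{1}{21} + u{\left(r{\left(-2 \right)},-4 \right)} \left(-3 + 4\right)\right)^{2} = \left(\frac{1}{21} + 4 \left(-1 - 4\right)^{2} \left(-3 + 4\right)\right)^{2} = \left(\frac{1}{21} + 4 \left(-5\right)^{2} \cdot 1\right)^{2} = \left(\frac{1}{21} + 4 \cdot 25 \cdot 1\right)^{2} = \left(\frac{1}{21} + 100 \cdot 1\right)^{2} = \left(\frac{1}{21} + 100\right)^{2} = \left(\frac{2101}{21}\right)^{2} = \frac{4414201}{441}$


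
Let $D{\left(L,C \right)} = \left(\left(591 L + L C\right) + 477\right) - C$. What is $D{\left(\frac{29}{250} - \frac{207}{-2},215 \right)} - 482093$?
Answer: $- \frac{49789563}{125} \approx -3.9832 \cdot 10^{5}$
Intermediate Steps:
$D{\left(L,C \right)} = 477 - C + 591 L + C L$ ($D{\left(L,C \right)} = \left(\left(591 L + C L\right) + 477\right) - C = \left(477 + 591 L + C L\right) - C = 477 - C + 591 L + C L$)
$D{\left(\frac{29}{250} - \frac{207}{-2},215 \right)} - 482093 = \left(477 - 215 + 591 \left(\frac{29}{250} - \frac{207}{-2}\right) + 215 \left(\frac{29}{250} - \frac{207}{-2}\right)\right) - 482093 = \left(477 - 215 + 591 \left(29 \cdot \frac{1}{250} - - \frac{207}{2}\right) + 215 \left(29 \cdot \frac{1}{250} - - \frac{207}{2}\right)\right) - 482093 = \left(477 - 215 + 591 \left(\frac{29}{250} + \frac{207}{2}\right) + 215 \left(\frac{29}{250} + \frac{207}{2}\right)\right) - 482093 = \left(477 - 215 + 591 \cdot \frac{12952}{125} + 215 \cdot \frac{12952}{125}\right) - 482093 = \left(477 - 215 + \frac{7654632}{125} + \frac{556936}{25}\right) - 482093 = \frac{10472062}{125} - 482093 = - \frac{49789563}{125}$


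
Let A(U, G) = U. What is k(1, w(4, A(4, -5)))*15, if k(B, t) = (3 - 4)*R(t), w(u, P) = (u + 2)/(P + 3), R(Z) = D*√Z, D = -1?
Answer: 15*√42/7 ≈ 13.887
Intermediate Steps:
R(Z) = -√Z
w(u, P) = (2 + u)/(3 + P)
k(B, t) = √t (k(B, t) = (3 - 4)*(-√t) = -(-1)*√t = √t)
k(1, w(4, A(4, -5)))*15 = √((2 + 4)/(3 + 4))*15 = √(6/7)*15 = (√42/7)*15 = 15*√42/7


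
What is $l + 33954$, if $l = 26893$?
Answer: $60847$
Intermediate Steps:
$l + 33954 = 26893 + 33954 = 60847$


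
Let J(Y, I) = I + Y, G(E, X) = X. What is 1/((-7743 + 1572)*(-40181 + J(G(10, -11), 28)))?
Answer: 1/247852044 ≈ 4.0347e-9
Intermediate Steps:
1/((-7743 + 1572)*(-40181 + J(G(10, -11), 28))) = 1/((-7743 + 1572)*(-40181 + (28 - 11))) = 1/(-6171*(-40181 + 17)) = 1/(-6171*(-40164)) = 1/247852044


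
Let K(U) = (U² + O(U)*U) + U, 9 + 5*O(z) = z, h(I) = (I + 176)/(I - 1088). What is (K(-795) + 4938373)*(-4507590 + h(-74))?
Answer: -14921079065597199/581 ≈ -2.5682e+13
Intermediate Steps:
h(I) = (176 + I)/(-1088 + I)
O(z) = -9/5 + z/5
K(U) = U + U² + U*(-9/5 + U/5) (K(U) = (U² + (-9/5 + U/5)*U) + U = (U² + U*(-9/5 + U/5)) + U = U + U² + U*(-9/5 + U/5))
(K(-795) + 4938373)*(-4507590 + h(-74)) = ((⅖)*(-795)*(-2 + 3*(-795)) + 4938373)*(-4507590 + (176 - 74)/(-1088 - 74)) = ((⅖)*(-795)*(-2 - 2385) + 4938373)*(-4507590 + 102/(-1162)) = ((⅖)*(-795)*(-2387) + 4938373)*(-4507590 - 1/1162*102) = (759066 + 4938373)*(-4507590 - 51/581) = 5697439*(-2618909841/581) = -14921079065597199/581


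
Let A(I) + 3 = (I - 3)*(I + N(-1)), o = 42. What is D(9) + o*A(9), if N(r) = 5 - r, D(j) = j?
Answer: 3663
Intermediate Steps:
A(I) = -3 + (-3 + I)*(6 + I) (A(I) = -3 + (I - 3)*(I + (5 - 1*(-1))) = -3 + (-3 + I)*(I + (5 + 1)) = -3 + (-3 + I)*(I + 6) = -3 + (-3 + I)*(6 + I))
D(9) + o*A(9) = 9 + 42*(-21 + 9² + 3*9) = 9 + 42*(-21 + 81 + 27) = 9 + 42*87 = 9 + 3654 = 3663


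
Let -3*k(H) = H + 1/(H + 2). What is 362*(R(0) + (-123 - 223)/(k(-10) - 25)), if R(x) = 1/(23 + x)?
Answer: 133578/23 ≈ 5807.7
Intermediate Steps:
k(H) = -H/3 - 1/(3*(2 + H)) (k(H) = -(H + 1/(H + 2))/3 = -(H + 1/(2 + H))/3 = -H/3 - 1/(3*(2 + H)))
362*(R(0) + (-123 - 223)/(k(-10) - 25)) = 362*(1/(23 + 0) + (-123 - 223)/((-1 - 1*(-10)² - 2*(-10))/(3*(2 - 10)) - 25)) = 362*(1/23 - 346/((⅓)*(-1 - 1*100 + 20)/(-8) - 25)) = 362*(1/23 - 346/((⅓)*(-⅛)*(-1 - 100 + 20) - 25)) = 362*(1/23 - 346/((⅓)*(-⅛)*(-81) - 25)) = 362*(1/23 - 346/(27/8 - 25)) = 362*(1/23 - 346/(-173/8)) = 362*(1/23 - 346*(-8/173)) = 362*(1/23 + 16) = 362*(369/23) = 133578/23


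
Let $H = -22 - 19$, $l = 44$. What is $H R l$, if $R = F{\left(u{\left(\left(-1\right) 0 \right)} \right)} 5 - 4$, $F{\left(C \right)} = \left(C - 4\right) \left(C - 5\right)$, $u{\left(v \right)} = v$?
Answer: $-173184$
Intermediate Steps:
$F{\left(C \right)} = \left(-5 + C\right) \left(-4 + C\right)$ ($F{\left(C \right)} = \left(-4 + C\right) \left(-5 + C\right) = \left(-5 + C\right) \left(-4 + C\right)$)
$H = -41$ ($H = -22 - 19 = -41$)
$R = 96$ ($R = \left(20 + \left(\left(-1\right) 0\right)^{2} - 9 \left(\left(-1\right) 0\right)\right) 5 - 4 = \left(20 + 0^{2} - 0\right) 5 - 4 = \left(20 + 0 + 0\right) 5 - 4 = 20 \cdot 5 - 4 = 100 - 4 = 96$)
$H R l = \left(-41\right) 96 \cdot 44 = \left(-3936\right) 44 = -173184$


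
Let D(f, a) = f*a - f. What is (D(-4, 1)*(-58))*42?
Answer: 0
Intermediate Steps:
D(f, a) = -f + a*f (D(f, a) = a*f - f = -f + a*f)
(D(-4, 1)*(-58))*42 = (-4*(-1 + 1)*(-58))*42 = (-4*0*(-58))*42 = (0*(-58))*42 = 0*42 = 0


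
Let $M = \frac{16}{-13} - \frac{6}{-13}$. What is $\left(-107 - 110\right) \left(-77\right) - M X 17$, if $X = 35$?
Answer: $\frac{223167}{13} \approx 17167.0$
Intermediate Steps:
$M = - \frac{10}{13}$ ($M = 16 \left(- \frac{1}{13}\right) - - \frac{6}{13} = - \frac{16}{13} + \frac{6}{13} = - \frac{10}{13} \approx -0.76923$)
$\left(-107 - 110\right) \left(-77\right) - M X 17 = \left(-107 - 110\right) \left(-77\right) - \left(- \frac{10}{13}\right) 35 \cdot 17 = \left(-217\right) \left(-77\right) - \left(- \frac{350}{13}\right) 17 = 16709 - - \frac{5950}{13} = 16709 + \frac{5950}{13} = \frac{223167}{13}$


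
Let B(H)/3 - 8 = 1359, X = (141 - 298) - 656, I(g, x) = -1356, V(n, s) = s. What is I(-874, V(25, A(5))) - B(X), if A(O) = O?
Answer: -5457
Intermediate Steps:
X = -813 (X = -157 - 656 = -813)
B(H) = 4101 (B(H) = 24 + 3*1359 = 24 + 4077 = 4101)
I(-874, V(25, A(5))) - B(X) = -1356 - 1*4101 = -1356 - 4101 = -5457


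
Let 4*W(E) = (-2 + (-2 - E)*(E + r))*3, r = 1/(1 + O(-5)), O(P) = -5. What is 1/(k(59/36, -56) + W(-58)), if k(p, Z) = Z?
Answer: -1/2504 ≈ -0.00039936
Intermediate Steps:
r = -1/4 (r = 1/(1 - 5) = 1/(-4) = -1/4 ≈ -0.25000)
W(E) = -3/2 + 3*(-2 - E)*(-1/4 + E)/4 (W(E) = ((-2 + (-2 - E)*(E - 1/4))*3)/4 = ((-2 + (-2 - E)*(-1/4 + E))*3)/4 = (-6 + 3*(-2 - E)*(-1/4 + E))/4 = -3/2 + 3*(-2 - E)*(-1/4 + E)/4)
1/(k(59/36, -56) + W(-58)) = 1/(-56 + (-9/8 - 21/16*(-58) - 3/4*(-58)**2)) = 1/(-56 + (-9/8 + 609/8 - 3/4*3364)) = 1/(-56 + (-9/8 + 609/8 - 2523)) = 1/(-56 - 2448) = 1/(-2504) = -1/2504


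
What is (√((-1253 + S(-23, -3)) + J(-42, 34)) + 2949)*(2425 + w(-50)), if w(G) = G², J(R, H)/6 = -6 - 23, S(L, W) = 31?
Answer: 14523825 + 9850*I*√349 ≈ 1.4524e+7 + 1.8401e+5*I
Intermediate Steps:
J(R, H) = -174 (J(R, H) = 6*(-6 - 23) = 6*(-29) = -174)
(√((-1253 + S(-23, -3)) + J(-42, 34)) + 2949)*(2425 + w(-50)) = (√((-1253 + 31) - 174) + 2949)*(2425 + (-50)²) = (√(-1222 - 174) + 2949)*(2425 + 2500) = (√(-1396) + 2949)*4925 = (2*I*√349 + 2949)*4925 = (2949 + 2*I*√349)*4925 = 14523825 + 9850*I*√349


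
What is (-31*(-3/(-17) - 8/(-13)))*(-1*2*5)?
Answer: 54250/221 ≈ 245.48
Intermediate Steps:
(-31*(-3/(-17) - 8/(-13)))*(-1*2*5) = (-31*(-3*(-1/17) - 8*(-1/13)))*(-2*5) = -31*(3/17 + 8/13)*(-10) = -31*175/221*(-10) = -5425/221*(-10) = 54250/221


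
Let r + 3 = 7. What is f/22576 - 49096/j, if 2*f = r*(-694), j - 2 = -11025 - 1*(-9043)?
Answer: 69102691/2793780 ≈ 24.734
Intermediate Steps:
r = 4 (r = -3 + 7 = 4)
j = -1980 (j = 2 + (-11025 - 1*(-9043)) = 2 + (-11025 + 9043) = 2 - 1982 = -1980)
f = -1388 (f = (4*(-694))/2 = (½)*(-2776) = -1388)
f/22576 - 49096/j = -1388/22576 - 49096/(-1980) = -1388*1/22576 - 49096*(-1/1980) = -347/5644 + 12274/495 = 69102691/2793780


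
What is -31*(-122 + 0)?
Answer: 3782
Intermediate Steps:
-31*(-122 + 0) = -31*(-122) = 3782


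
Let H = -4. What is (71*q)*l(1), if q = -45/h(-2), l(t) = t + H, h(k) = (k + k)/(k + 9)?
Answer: -67095/4 ≈ -16774.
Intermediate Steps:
h(k) = 2*k/(9 + k) (h(k) = (2*k)/(9 + k) = 2*k/(9 + k))
l(t) = -4 + t (l(t) = t - 4 = -4 + t)
q = 315/4 (q = -45/(2*(-2)/(9 - 2)) = -45/(2*(-2)/7) = -45/(2*(-2)*(1/7)) = -45/(-4/7) = -45*(-7/4) = 315/4 ≈ 78.750)
(71*q)*l(1) = (71*(315/4))*(-4 + 1) = (22365/4)*(-3) = -67095/4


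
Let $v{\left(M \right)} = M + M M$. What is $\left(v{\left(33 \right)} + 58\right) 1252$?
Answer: $1477360$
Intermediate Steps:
$v{\left(M \right)} = M + M^{2}$
$\left(v{\left(33 \right)} + 58\right) 1252 = \left(33 \left(1 + 33\right) + 58\right) 1252 = \left(33 \cdot 34 + 58\right) 1252 = \left(1122 + 58\right) 1252 = 1180 \cdot 1252 = 1477360$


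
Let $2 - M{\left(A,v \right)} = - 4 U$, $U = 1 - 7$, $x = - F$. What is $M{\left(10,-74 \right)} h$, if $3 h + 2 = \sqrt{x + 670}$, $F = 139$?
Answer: $\frac{44}{3} - 22 \sqrt{59} \approx -154.32$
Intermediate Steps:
$x = -139$ ($x = \left(-1\right) 139 = -139$)
$U = -6$ ($U = 1 - 7 = -6$)
$M{\left(A,v \right)} = -22$ ($M{\left(A,v \right)} = 2 - \left(-4\right) \left(-6\right) = 2 - 24 = -22$)
$h = - \frac{2}{3} + \sqrt{59}$ ($h = - \frac{2}{3} + \frac{\sqrt{-139 + 670}}{3} = - \frac{2}{3} + \frac{\sqrt{531}}{3} = - \frac{2}{3} + \frac{3 \sqrt{59}}{3} = - \frac{2}{3} + \sqrt{59} \approx 7.0145$)
$M{\left(10,-74 \right)} h = - 22 \left(- \frac{2}{3} + \sqrt{59}\right) = \frac{44}{3} - 22 \sqrt{59}$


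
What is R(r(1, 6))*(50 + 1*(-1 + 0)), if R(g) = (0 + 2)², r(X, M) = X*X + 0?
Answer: 196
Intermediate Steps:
r(X, M) = X² (r(X, M) = X² + 0 = X²)
R(g) = 4 (R(g) = 2² = 4)
R(r(1, 6))*(50 + 1*(-1 + 0)) = 4*(50 + 1*(-1 + 0)) = 4*(50 + 1*(-1)) = 4*(50 - 1) = 4*49 = 196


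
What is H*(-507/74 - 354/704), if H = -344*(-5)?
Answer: -20592915/1628 ≈ -12649.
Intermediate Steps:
H = 1720
H*(-507/74 - 354/704) = 1720*(-507/74 - 354/704) = 1720*(-507*1/74 - 354*1/704) = 1720*(-507/74 - 177/352) = 1720*(-95781/13024) = -20592915/1628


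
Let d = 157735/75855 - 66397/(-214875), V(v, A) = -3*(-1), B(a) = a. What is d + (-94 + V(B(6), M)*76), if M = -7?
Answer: 148202788754/1086622875 ≈ 136.39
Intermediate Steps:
V(v, A) = 3
d = 2595323504/1086622875 (d = 157735*(1/75855) - 66397*(-1/214875) = 31547/15171 + 66397/214875 = 2595323504/1086622875 ≈ 2.3884)
d + (-94 + V(B(6), M)*76) = 2595323504/1086622875 + (-94 + 3*76) = 2595323504/1086622875 + (-94 + 228) = 2595323504/1086622875 + 134 = 148202788754/1086622875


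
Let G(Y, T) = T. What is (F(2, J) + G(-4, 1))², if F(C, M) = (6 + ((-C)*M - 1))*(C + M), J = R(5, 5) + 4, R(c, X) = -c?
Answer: 64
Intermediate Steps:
J = -1 (J = -1*5 + 4 = -5 + 4 = -1)
F(C, M) = (5 - C*M)*(C + M) (F(C, M) = (6 + (-C*M - 1))*(C + M) = (6 + (-1 - C*M))*(C + M) = (5 - C*M)*(C + M))
(F(2, J) + G(-4, 1))² = ((5*2 + 5*(-1) - 1*2*(-1)² - 1*(-1)*2²) + 1)² = ((10 - 5 - 1*2*1 - 1*(-1)*4) + 1)² = ((10 - 5 - 2 + 4) + 1)² = (7 + 1)² = 8² = 64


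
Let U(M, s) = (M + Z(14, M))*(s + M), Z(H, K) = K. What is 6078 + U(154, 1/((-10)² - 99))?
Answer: 53818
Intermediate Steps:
U(M, s) = 2*M*(M + s) (U(M, s) = (M + M)*(s + M) = (2*M)*(M + s) = 2*M*(M + s))
6078 + U(154, 1/((-10)² - 99)) = 6078 + 2*154*(154 + 1/((-10)² - 99)) = 6078 + 2*154*(154 + 1/(100 - 99)) = 6078 + 2*154*(154 + 1/1) = 6078 + 2*154*(154 + 1) = 6078 + 2*154*155 = 6078 + 47740 = 53818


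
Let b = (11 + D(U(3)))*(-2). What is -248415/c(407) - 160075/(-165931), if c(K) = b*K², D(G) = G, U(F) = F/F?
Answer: 225870025855/219890433752 ≈ 1.0272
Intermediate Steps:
U(F) = 1
b = -24 (b = (11 + 1)*(-2) = 12*(-2) = -24)
c(K) = -24*K²
-248415/c(407) - 160075/(-165931) = -248415/((-24*407²)) - 160075/(-165931) = -248415/((-24*165649)) - 160075*(-1/165931) = -248415/(-3975576) + 160075/165931 = -248415*(-1/3975576) + 160075/165931 = 82805/1325192 + 160075/165931 = 225870025855/219890433752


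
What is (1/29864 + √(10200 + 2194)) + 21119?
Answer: 630697817/29864 + √12394 ≈ 21230.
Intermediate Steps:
(1/29864 + √(10200 + 2194)) + 21119 = (1/29864 + √12394) + 21119 = 630697817/29864 + √12394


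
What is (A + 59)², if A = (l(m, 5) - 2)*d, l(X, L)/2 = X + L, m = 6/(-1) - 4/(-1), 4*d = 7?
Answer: 4356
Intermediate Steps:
d = 7/4 (d = (¼)*7 = 7/4 ≈ 1.7500)
m = -2 (m = 6*(-1) - 4*(-1) = -6 + 4 = -2)
l(X, L) = 2*L + 2*X (l(X, L) = 2*(X + L) = 2*(L + X) = 2*L + 2*X)
A = 7 (A = ((2*5 + 2*(-2)) - 2)*(7/4) = ((10 - 4) - 2)*(7/4) = (6 - 2)*(7/4) = 4*(7/4) = 7)
(A + 59)² = (7 + 59)² = 66² = 4356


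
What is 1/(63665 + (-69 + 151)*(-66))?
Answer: 1/58253 ≈ 1.7166e-5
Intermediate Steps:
1/(63665 + (-69 + 151)*(-66)) = 1/(63665 + 82*(-66)) = 1/(63665 - 5412) = 1/58253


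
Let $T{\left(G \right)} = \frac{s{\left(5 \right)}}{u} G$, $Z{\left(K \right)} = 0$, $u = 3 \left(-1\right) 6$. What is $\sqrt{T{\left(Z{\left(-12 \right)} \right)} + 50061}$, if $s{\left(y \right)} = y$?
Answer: $\sqrt{50061} \approx 223.74$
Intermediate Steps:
$u = -18$ ($u = \left(-3\right) 6 = -18$)
$T{\left(G \right)} = - \frac{5 G}{18}$ ($T{\left(G \right)} = \frac{5}{-18} G = 5 \left(- \frac{1}{18}\right) G = - \frac{5 G}{18}$)
$\sqrt{T{\left(Z{\left(-12 \right)} \right)} + 50061} = \sqrt{\left(- \frac{5}{18}\right) 0 + 50061} = \sqrt{0 + 50061} = \sqrt{50061}$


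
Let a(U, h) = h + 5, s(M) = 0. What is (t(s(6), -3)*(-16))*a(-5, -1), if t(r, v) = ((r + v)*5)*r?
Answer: 0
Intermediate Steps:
a(U, h) = 5 + h
t(r, v) = r*(5*r + 5*v) (t(r, v) = (5*r + 5*v)*r = r*(5*r + 5*v))
(t(s(6), -3)*(-16))*a(-5, -1) = ((5*0*(0 - 3))*(-16))*(5 - 1) = ((5*0*(-3))*(-16))*4 = (0*(-16))*4 = 0*4 = 0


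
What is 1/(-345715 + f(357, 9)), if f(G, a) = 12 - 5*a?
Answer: -1/345748 ≈ -2.8923e-6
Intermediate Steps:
1/(-345715 + f(357, 9)) = 1/(-345715 + (12 - 5*9)) = 1/(-345715 + (12 - 45)) = 1/(-345715 - 33) = 1/(-345748) = -1/345748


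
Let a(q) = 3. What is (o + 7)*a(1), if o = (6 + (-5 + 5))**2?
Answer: 129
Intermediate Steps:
o = 36 (o = (6 + 0)**2 = 6**2 = 36)
(o + 7)*a(1) = (36 + 7)*3 = 43*3 = 129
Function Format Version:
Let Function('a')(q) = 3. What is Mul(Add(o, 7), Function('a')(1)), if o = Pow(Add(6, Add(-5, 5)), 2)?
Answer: 129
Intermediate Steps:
o = 36 (o = Pow(Add(6, 0), 2) = Pow(6, 2) = 36)
Mul(Add(o, 7), Function('a')(1)) = Mul(Add(36, 7), 3) = Mul(43, 3) = 129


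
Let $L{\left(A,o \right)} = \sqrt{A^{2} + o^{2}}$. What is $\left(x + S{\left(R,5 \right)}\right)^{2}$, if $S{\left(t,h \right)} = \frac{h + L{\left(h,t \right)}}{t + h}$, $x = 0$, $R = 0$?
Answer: $4$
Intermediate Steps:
$S{\left(t,h \right)} = \frac{h + \sqrt{h^{2} + t^{2}}}{h + t}$ ($S{\left(t,h \right)} = \frac{h + \sqrt{h^{2} + t^{2}}}{t + h} = \frac{h + \sqrt{h^{2} + t^{2}}}{h + t}$)
$\left(x + S{\left(R,5 \right)}\right)^{2} = \left(0 + \frac{5 + \sqrt{5^{2} + 0^{2}}}{5 + 0}\right)^{2} = \left(0 + \frac{5 + \sqrt{25 + 0}}{5}\right)^{2} = \left(0 + \frac{5 + \sqrt{25}}{5}\right)^{2} = \left(0 + \frac{5 + 5}{5}\right)^{2} = \left(0 + \frac{1}{5} \cdot 10\right)^{2} = \left(0 + 2\right)^{2} = 2^{2} = 4$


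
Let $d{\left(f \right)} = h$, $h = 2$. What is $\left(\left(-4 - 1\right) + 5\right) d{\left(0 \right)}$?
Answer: $0$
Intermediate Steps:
$d{\left(f \right)} = 2$
$\left(\left(-4 - 1\right) + 5\right) d{\left(0 \right)} = \left(\left(-4 - 1\right) + 5\right) 2 = \left(-5 + 5\right) 2 = 0 \cdot 2 = 0$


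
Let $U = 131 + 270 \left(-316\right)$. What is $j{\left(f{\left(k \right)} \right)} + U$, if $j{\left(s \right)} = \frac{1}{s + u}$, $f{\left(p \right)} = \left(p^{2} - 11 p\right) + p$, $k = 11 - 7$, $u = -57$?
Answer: $- \frac{6900310}{81} \approx -85189.0$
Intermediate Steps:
$k = 4$ ($k = 11 - 7 = 4$)
$U = -85189$ ($U = 131 - 85320 = -85189$)
$f{\left(p \right)} = p^{2} - 10 p$
$j{\left(s \right)} = \frac{1}{-57 + s}$ ($j{\left(s \right)} = \frac{1}{s - 57} = \frac{1}{-57 + s}$)
$j{\left(f{\left(k \right)} \right)} + U = \frac{1}{-57 + 4 \left(-10 + 4\right)} - 85189 = \frac{1}{-57 + 4 \left(-6\right)} - 85189 = \frac{1}{-57 - 24} - 85189 = \frac{1}{-81} - 85189 = - \frac{1}{81} - 85189 = - \frac{6900310}{81}$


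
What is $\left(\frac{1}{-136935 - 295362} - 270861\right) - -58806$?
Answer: $- \frac{91670740336}{432297} \approx -2.1206 \cdot 10^{5}$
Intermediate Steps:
$\left(\frac{1}{-136935 - 295362} - 270861\right) - -58806 = \left(\frac{1}{-432297} - 270861\right) + 58806 = \left(- \frac{1}{432297} - 270861\right) + 58806 = - \frac{117092397718}{432297} + 58806 = - \frac{91670740336}{432297}$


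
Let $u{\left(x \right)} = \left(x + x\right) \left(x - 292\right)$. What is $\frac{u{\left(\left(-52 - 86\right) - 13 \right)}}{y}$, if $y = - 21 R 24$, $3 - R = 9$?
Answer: $\frac{66893}{1512} \approx 44.241$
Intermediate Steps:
$R = -6$ ($R = 3 - 9 = -6$)
$u{\left(x \right)} = 2 x \left(-292 + x\right)$
$y = 3024$ ($y = \left(-21\right) \left(-6\right) 24 = 126 \cdot 24 = 3024$)
$\frac{u{\left(\left(-52 - 86\right) - 13 \right)}}{y} = \frac{2 \left(\left(-52 - 86\right) - 13\right) \left(-292 - 151\right)}{3024} = 2 \left(-138 - 13\right) \left(-292 - 151\right) \frac{1}{3024} = 2 \left(-151\right) \left(-292 - 151\right) \frac{1}{3024} = 2 \left(-151\right) \left(-443\right) \frac{1}{3024} = 133786 \cdot \frac{1}{3024} = \frac{66893}{1512}$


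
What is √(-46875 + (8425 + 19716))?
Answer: I*√18734 ≈ 136.87*I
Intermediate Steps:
√(-46875 + (8425 + 19716)) = √(-46875 + 28141) = √(-18734) = I*√18734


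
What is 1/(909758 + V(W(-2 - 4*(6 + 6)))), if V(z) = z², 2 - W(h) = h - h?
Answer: 1/909762 ≈ 1.0992e-6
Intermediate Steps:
W(h) = 2 (W(h) = 2 - (h - h) = 2 - 1*0 = 2 + 0 = 2)
1/(909758 + V(W(-2 - 4*(6 + 6)))) = 1/(909758 + 2²) = 1/(909758 + 4) = 1/909762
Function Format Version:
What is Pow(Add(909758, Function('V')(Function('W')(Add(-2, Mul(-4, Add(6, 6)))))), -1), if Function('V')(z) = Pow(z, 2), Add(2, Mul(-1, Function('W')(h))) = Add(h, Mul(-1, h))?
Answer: Rational(1, 909762) ≈ 1.0992e-6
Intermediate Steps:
Function('W')(h) = 2 (Function('W')(h) = Add(2, Mul(-1, Add(h, Mul(-1, h)))) = Add(2, Mul(-1, 0)) = Add(2, 0) = 2)
Pow(Add(909758, Function('V')(Function('W')(Add(-2, Mul(-4, Add(6, 6)))))), -1) = Pow(Add(909758, Pow(2, 2)), -1) = Pow(Add(909758, 4), -1) = Pow(909762, -1) = Rational(1, 909762)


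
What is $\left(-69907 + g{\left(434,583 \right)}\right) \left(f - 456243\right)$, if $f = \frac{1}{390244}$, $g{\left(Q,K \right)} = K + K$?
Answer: $\frac{12239066498916631}{390244} \approx 3.1363 \cdot 10^{10}$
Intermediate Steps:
$g{\left(Q,K \right)} = 2 K$
$f = \frac{1}{390244} \approx 2.5625 \cdot 10^{-6}$
$\left(-69907 + g{\left(434,583 \right)}\right) \left(f - 456243\right) = \left(-69907 + 2 \cdot 583\right) \left(\frac{1}{390244} - 456243\right) = \left(-69907 + 1166\right) \left(- \frac{178046093291}{390244}\right) = \left(-68741\right) \left(- \frac{178046093291}{390244}\right) = \frac{12239066498916631}{390244}$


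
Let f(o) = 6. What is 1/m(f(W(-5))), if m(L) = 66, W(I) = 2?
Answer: 1/66 ≈ 0.015152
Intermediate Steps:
1/m(f(W(-5))) = 1/66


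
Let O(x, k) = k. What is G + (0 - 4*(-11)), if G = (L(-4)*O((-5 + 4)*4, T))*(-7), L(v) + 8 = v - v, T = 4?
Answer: 268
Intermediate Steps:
L(v) = -8 (L(v) = -8 + (v - v) = -8 + 0 = -8)
G = 224 (G = -8*4*(-7) = -32*(-7) = 224)
G + (0 - 4*(-11)) = 224 + (0 - 4*(-11)) = 224 + (0 + 44) = 224 + 44 = 268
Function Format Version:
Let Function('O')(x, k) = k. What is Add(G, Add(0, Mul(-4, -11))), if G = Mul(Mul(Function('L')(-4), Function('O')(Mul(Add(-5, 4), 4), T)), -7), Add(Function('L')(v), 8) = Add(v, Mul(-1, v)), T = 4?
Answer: 268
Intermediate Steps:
Function('L')(v) = -8 (Function('L')(v) = Add(-8, Add(v, Mul(-1, v))) = Add(-8, 0) = -8)
G = 224 (G = Mul(Mul(-8, 4), -7) = Mul(-32, -7) = 224)
Add(G, Add(0, Mul(-4, -11))) = Add(224, Add(0, Mul(-4, -11))) = Add(224, Add(0, 44)) = Add(224, 44) = 268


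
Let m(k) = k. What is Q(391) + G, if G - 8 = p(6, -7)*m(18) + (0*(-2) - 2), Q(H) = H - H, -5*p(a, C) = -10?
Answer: 42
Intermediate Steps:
p(a, C) = 2 (p(a, C) = -⅕*(-10) = 2)
Q(H) = 0
G = 42 (G = 8 + (2*18 + (0*(-2) - 2)) = 8 + (36 + (0 - 2)) = 8 + (36 - 2) = 8 + 34 = 42)
Q(391) + G = 0 + 42 = 42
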